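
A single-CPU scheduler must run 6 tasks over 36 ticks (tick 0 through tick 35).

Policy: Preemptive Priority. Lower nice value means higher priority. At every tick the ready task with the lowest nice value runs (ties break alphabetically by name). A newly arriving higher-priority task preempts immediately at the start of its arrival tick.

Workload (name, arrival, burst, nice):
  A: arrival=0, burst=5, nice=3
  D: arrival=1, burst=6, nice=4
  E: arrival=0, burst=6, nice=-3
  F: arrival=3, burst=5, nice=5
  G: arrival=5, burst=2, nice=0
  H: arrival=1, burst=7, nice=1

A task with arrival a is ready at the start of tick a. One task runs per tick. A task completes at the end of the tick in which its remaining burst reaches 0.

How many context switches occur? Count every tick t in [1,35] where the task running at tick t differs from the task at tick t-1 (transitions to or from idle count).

context switches = 6

t=0: ready={A,E} → run E
t=1: ready={A,D,E,H} → run E
t=2: ready={A,D,E,H} → run E
t=3: ready={A,D,E,F,H} → run E
t=4: ready={A,D,E,F,H} → run E
t=5: ready={A,D,E,F,G,H} → run E
t=6: ready={A,D,F,G,H} → run G
t=7: ready={A,D,F,G,H} → run G
t=8: ready={A,D,F,H} → run H
t=9: ready={A,D,F,H} → run H
t=10: ready={A,D,F,H} → run H
t=11: ready={A,D,F,H} → run H
t=12: ready={A,D,F,H} → run H
t=13: ready={A,D,F,H} → run H
t=14: ready={A,D,F,H} → run H
t=15: ready={A,D,F} → run A
t=16: ready={A,D,F} → run A
t=17: ready={A,D,F} → run A
t=18: ready={A,D,F} → run A
t=19: ready={A,D,F} → run A
t=20: ready={D,F} → run D
t=21: ready={D,F} → run D
t=22: ready={D,F} → run D
t=23: ready={D,F} → run D
t=24: ready={D,F} → run D
t=25: ready={D,F} → run D
t=26: ready={F} → run F
t=27: ready={F} → run F
t=28: ready={F} → run F
t=29: ready={F} → run F
t=30: ready={F} → run F
t=31: (idle)
t=32: (idle)
t=33: (idle)
t=34: (idle)
t=35: (idle)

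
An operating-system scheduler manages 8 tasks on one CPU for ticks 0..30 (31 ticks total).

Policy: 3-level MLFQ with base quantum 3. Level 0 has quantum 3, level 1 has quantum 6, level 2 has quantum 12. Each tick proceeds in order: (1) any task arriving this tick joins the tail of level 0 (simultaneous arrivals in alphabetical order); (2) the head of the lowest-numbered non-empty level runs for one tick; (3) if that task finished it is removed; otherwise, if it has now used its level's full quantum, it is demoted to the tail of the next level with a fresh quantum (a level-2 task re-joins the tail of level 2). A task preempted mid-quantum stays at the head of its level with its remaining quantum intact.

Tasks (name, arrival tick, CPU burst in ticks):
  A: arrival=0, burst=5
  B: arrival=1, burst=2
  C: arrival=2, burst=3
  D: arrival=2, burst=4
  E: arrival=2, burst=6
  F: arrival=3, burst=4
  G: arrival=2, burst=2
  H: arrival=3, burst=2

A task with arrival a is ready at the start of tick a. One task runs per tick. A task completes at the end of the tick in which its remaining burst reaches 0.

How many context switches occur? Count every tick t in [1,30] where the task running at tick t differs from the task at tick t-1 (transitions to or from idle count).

t=0: L0/L1/L2 = A/-/- → run A
t=1: L0/L1/L2 = AB/-/- → run A
t=2: L0/L1/L2 = ABCDEG/-/- → run A
t=3: L0/L1/L2 = BCDEGFH/A/- → run B
t=4: L0/L1/L2 = BCDEGFH/A/- → run B
t=5: L0/L1/L2 = CDEGFH/A/- → run C
t=6: L0/L1/L2 = CDEGFH/A/- → run C
t=7: L0/L1/L2 = CDEGFH/A/- → run C
t=8: L0/L1/L2 = DEGFH/A/- → run D
t=9: L0/L1/L2 = DEGFH/A/- → run D
t=10: L0/L1/L2 = DEGFH/A/- → run D
t=11: L0/L1/L2 = EGFH/AD/- → run E
t=12: L0/L1/L2 = EGFH/AD/- → run E
t=13: L0/L1/L2 = EGFH/AD/- → run E
t=14: L0/L1/L2 = GFH/ADE/- → run G
t=15: L0/L1/L2 = GFH/ADE/- → run G
t=16: L0/L1/L2 = FH/ADE/- → run F
t=17: L0/L1/L2 = FH/ADE/- → run F
t=18: L0/L1/L2 = FH/ADE/- → run F
t=19: L0/L1/L2 = H/ADEF/- → run H
t=20: L0/L1/L2 = H/ADEF/- → run H
t=21: L0/L1/L2 = -/ADEF/- → run A
t=22: L0/L1/L2 = -/ADEF/- → run A
t=23: L0/L1/L2 = -/DEF/- → run D
t=24: L0/L1/L2 = -/EF/- → run E
t=25: L0/L1/L2 = -/EF/- → run E
t=26: L0/L1/L2 = -/EF/- → run E
t=27: L0/L1/L2 = -/F/- → run F
t=28: (idle)
t=29: (idle)
t=30: (idle)

context switches = 12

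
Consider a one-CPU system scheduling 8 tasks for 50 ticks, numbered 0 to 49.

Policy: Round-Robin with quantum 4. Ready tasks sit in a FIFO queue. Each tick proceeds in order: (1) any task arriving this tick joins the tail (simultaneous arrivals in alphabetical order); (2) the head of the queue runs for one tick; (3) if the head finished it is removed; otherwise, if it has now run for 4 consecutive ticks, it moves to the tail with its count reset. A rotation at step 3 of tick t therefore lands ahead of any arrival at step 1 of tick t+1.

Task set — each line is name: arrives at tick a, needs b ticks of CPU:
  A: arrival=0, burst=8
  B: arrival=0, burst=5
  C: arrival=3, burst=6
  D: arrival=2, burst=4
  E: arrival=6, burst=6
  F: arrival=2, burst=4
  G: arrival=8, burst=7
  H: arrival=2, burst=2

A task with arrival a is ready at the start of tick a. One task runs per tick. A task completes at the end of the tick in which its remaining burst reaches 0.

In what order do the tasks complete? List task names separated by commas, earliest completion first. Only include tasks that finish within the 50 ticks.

t=0: queue=[A,B] q_used=0 → run A
t=1: queue=[A,B] q_used=1 → run A
t=2: queue=[A,B,D,F,H] q_used=2 → run A
t=3: queue=[A,B,D,F,H,C] q_used=3 → run A
t=4: queue=[B,D,F,H,C,A] q_used=0 → run B
t=5: queue=[B,D,F,H,C,A] q_used=1 → run B
t=6: queue=[B,D,F,H,C,A,E] q_used=2 → run B
t=7: queue=[B,D,F,H,C,A,E] q_used=3 → run B
t=8: queue=[D,F,H,C,A,E,B,G] q_used=0 → run D
t=9: queue=[D,F,H,C,A,E,B,G] q_used=1 → run D
t=10: queue=[D,F,H,C,A,E,B,G] q_used=2 → run D
t=11: queue=[D,F,H,C,A,E,B,G] q_used=3 → run D
t=12: queue=[F,H,C,A,E,B,G] q_used=0 → run F
t=13: queue=[F,H,C,A,E,B,G] q_used=1 → run F
t=14: queue=[F,H,C,A,E,B,G] q_used=2 → run F
t=15: queue=[F,H,C,A,E,B,G] q_used=3 → run F
t=16: queue=[H,C,A,E,B,G] q_used=0 → run H
t=17: queue=[H,C,A,E,B,G] q_used=1 → run H
t=18: queue=[C,A,E,B,G] q_used=0 → run C
t=19: queue=[C,A,E,B,G] q_used=1 → run C
t=20: queue=[C,A,E,B,G] q_used=2 → run C
t=21: queue=[C,A,E,B,G] q_used=3 → run C
t=22: queue=[A,E,B,G,C] q_used=0 → run A
t=23: queue=[A,E,B,G,C] q_used=1 → run A
t=24: queue=[A,E,B,G,C] q_used=2 → run A
t=25: queue=[A,E,B,G,C] q_used=3 → run A
t=26: queue=[E,B,G,C] q_used=0 → run E
t=27: queue=[E,B,G,C] q_used=1 → run E
t=28: queue=[E,B,G,C] q_used=2 → run E
t=29: queue=[E,B,G,C] q_used=3 → run E
t=30: queue=[B,G,C,E] q_used=0 → run B
t=31: queue=[G,C,E] q_used=0 → run G
t=32: queue=[G,C,E] q_used=1 → run G
t=33: queue=[G,C,E] q_used=2 → run G
t=34: queue=[G,C,E] q_used=3 → run G
t=35: queue=[C,E,G] q_used=0 → run C
t=36: queue=[C,E,G] q_used=1 → run C
t=37: queue=[E,G] q_used=0 → run E
t=38: queue=[E,G] q_used=1 → run E
t=39: queue=[G] q_used=0 → run G
t=40: queue=[G] q_used=1 → run G
t=41: queue=[G] q_used=2 → run G
t=42: (idle)
t=43: (idle)
t=44: (idle)
t=45: (idle)
t=46: (idle)
t=47: (idle)
t=48: (idle)
t=49: (idle)

completion order = D, F, H, A, B, C, E, G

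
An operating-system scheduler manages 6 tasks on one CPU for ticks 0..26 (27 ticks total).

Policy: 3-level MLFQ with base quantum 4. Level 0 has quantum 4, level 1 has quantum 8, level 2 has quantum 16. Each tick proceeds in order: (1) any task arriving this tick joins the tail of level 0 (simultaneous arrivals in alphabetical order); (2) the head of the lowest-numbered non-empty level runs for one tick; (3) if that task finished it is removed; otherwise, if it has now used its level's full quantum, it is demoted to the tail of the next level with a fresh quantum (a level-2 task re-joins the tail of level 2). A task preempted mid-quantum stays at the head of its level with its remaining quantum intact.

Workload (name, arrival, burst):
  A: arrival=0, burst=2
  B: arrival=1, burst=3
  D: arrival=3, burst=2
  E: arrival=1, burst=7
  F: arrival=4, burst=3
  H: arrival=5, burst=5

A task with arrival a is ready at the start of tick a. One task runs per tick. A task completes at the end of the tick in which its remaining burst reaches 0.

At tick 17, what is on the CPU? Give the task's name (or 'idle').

t=0: L0/L1/L2 = A/-/- → run A
t=1: L0/L1/L2 = ABE/-/- → run A
t=2: L0/L1/L2 = BE/-/- → run B
t=3: L0/L1/L2 = BED/-/- → run B
t=4: L0/L1/L2 = BEDF/-/- → run B
t=5: L0/L1/L2 = EDFH/-/- → run E
t=6: L0/L1/L2 = EDFH/-/- → run E
t=7: L0/L1/L2 = EDFH/-/- → run E
t=8: L0/L1/L2 = EDFH/-/- → run E
t=9: L0/L1/L2 = DFH/E/- → run D
t=10: L0/L1/L2 = DFH/E/- → run D
t=11: L0/L1/L2 = FH/E/- → run F
t=12: L0/L1/L2 = FH/E/- → run F
t=13: L0/L1/L2 = FH/E/- → run F
t=14: L0/L1/L2 = H/E/- → run H
t=15: L0/L1/L2 = H/E/- → run H
t=16: L0/L1/L2 = H/E/- → run H
t=17: L0/L1/L2 = H/E/- → run H
t=18: L0/L1/L2 = -/EH/- → run E
t=19: L0/L1/L2 = -/EH/- → run E
t=20: L0/L1/L2 = -/EH/- → run E
t=21: L0/L1/L2 = -/H/- → run H
t=22: (idle)
t=23: (idle)
t=24: (idle)
t=25: (idle)
t=26: (idle)

running at tick 17 = H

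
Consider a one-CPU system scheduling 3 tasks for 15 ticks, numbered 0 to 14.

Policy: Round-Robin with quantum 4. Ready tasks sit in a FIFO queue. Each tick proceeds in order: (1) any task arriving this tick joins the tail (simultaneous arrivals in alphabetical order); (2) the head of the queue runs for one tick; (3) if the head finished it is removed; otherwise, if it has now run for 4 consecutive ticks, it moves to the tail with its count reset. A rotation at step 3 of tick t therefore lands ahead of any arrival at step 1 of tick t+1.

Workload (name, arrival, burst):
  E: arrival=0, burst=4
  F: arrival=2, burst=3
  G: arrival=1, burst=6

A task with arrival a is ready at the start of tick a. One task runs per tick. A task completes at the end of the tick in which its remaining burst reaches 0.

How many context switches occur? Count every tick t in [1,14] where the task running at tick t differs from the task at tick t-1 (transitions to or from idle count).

t=0: queue=[E] q_used=0 → run E
t=1: queue=[E,G] q_used=1 → run E
t=2: queue=[E,G,F] q_used=2 → run E
t=3: queue=[E,G,F] q_used=3 → run E
t=4: queue=[G,F] q_used=0 → run G
t=5: queue=[G,F] q_used=1 → run G
t=6: queue=[G,F] q_used=2 → run G
t=7: queue=[G,F] q_used=3 → run G
t=8: queue=[F,G] q_used=0 → run F
t=9: queue=[F,G] q_used=1 → run F
t=10: queue=[F,G] q_used=2 → run F
t=11: queue=[G] q_used=0 → run G
t=12: queue=[G] q_used=1 → run G
t=13: (idle)
t=14: (idle)

context switches = 4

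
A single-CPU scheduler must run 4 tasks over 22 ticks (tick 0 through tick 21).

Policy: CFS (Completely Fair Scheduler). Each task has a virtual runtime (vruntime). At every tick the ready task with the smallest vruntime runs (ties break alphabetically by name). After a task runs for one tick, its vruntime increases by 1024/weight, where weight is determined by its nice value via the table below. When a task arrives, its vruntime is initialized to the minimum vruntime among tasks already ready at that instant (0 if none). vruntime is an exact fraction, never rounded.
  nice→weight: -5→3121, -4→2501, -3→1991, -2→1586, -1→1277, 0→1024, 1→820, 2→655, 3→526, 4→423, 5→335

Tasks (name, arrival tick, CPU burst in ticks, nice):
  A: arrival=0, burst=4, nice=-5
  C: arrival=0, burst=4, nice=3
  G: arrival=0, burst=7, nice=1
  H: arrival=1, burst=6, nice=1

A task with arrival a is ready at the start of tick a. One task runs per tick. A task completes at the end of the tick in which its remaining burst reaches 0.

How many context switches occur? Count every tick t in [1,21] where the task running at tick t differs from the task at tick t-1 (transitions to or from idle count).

t=0: vr[A=0 C=0 G=0] → run A
t=1: vr[A=1024/3121 C=0 G=0 H=0] → run C
t=2: vr[A=1024/3121 C=512/263 G=0 H=0] → run G
t=3: vr[A=1024/3121 C=512/263 G=256/205 H=0] → run H
t=4: vr[A=1024/3121 C=512/263 G=256/205 H=256/205] → run A
t=5: vr[A=2048/3121 C=512/263 G=256/205 H=256/205] → run A
t=6: vr[A=3072/3121 C=512/263 G=256/205 H=256/205] → run A
t=7: vr[C=512/263 G=256/205 H=256/205] → run G
t=8: vr[C=512/263 G=512/205 H=256/205] → run H
t=9: vr[C=512/263 G=512/205 H=512/205] → run C
t=10: vr[C=1024/263 G=512/205 H=512/205] → run G
t=11: vr[C=1024/263 G=768/205 H=512/205] → run H
t=12: vr[C=1024/263 G=768/205 H=768/205] → run G
t=13: vr[C=1024/263 G=1024/205 H=768/205] → run H
t=14: vr[C=1024/263 G=1024/205 H=1024/205] → run C
t=15: vr[C=1536/263 G=1024/205 H=1024/205] → run G
t=16: vr[C=1536/263 G=256/41 H=1024/205] → run H
t=17: vr[C=1536/263 G=256/41 H=256/41] → run C
t=18: vr[G=256/41 H=256/41] → run G
t=19: vr[G=1536/205 H=256/41] → run H
t=20: vr[G=1536/205] → run G
t=21: (idle)

context switches = 19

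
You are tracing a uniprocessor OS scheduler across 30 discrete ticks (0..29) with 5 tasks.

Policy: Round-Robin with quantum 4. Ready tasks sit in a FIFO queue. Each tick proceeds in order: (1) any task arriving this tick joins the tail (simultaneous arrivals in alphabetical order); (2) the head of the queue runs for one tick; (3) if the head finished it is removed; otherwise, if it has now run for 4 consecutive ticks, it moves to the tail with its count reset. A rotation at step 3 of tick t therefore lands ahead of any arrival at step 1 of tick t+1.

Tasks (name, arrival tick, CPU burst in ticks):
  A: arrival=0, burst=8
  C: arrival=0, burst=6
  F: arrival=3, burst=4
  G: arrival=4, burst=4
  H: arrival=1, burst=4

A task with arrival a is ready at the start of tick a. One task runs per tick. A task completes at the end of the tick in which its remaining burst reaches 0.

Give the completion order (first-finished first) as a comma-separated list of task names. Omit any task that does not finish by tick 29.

t=0: queue=[A,C] q_used=0 → run A
t=1: queue=[A,C,H] q_used=1 → run A
t=2: queue=[A,C,H] q_used=2 → run A
t=3: queue=[A,C,H,F] q_used=3 → run A
t=4: queue=[C,H,F,A,G] q_used=0 → run C
t=5: queue=[C,H,F,A,G] q_used=1 → run C
t=6: queue=[C,H,F,A,G] q_used=2 → run C
t=7: queue=[C,H,F,A,G] q_used=3 → run C
t=8: queue=[H,F,A,G,C] q_used=0 → run H
t=9: queue=[H,F,A,G,C] q_used=1 → run H
t=10: queue=[H,F,A,G,C] q_used=2 → run H
t=11: queue=[H,F,A,G,C] q_used=3 → run H
t=12: queue=[F,A,G,C] q_used=0 → run F
t=13: queue=[F,A,G,C] q_used=1 → run F
t=14: queue=[F,A,G,C] q_used=2 → run F
t=15: queue=[F,A,G,C] q_used=3 → run F
t=16: queue=[A,G,C] q_used=0 → run A
t=17: queue=[A,G,C] q_used=1 → run A
t=18: queue=[A,G,C] q_used=2 → run A
t=19: queue=[A,G,C] q_used=3 → run A
t=20: queue=[G,C] q_used=0 → run G
t=21: queue=[G,C] q_used=1 → run G
t=22: queue=[G,C] q_used=2 → run G
t=23: queue=[G,C] q_used=3 → run G
t=24: queue=[C] q_used=0 → run C
t=25: queue=[C] q_used=1 → run C
t=26: (idle)
t=27: (idle)
t=28: (idle)
t=29: (idle)

completion order = H, F, A, G, C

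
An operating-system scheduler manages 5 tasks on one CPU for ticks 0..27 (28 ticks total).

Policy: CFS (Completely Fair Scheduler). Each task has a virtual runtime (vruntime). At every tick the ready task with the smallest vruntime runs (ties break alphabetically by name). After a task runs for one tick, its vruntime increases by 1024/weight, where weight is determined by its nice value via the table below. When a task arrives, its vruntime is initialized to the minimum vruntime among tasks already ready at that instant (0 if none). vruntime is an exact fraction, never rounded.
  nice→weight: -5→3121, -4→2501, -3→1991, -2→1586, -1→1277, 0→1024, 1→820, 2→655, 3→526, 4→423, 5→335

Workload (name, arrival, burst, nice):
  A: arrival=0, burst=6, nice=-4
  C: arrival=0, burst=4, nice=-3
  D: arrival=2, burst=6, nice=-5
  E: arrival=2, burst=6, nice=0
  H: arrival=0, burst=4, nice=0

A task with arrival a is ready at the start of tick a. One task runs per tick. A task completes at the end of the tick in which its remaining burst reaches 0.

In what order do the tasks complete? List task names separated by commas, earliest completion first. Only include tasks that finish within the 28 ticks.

t=0: vr[A=0 C=0 H=0] → run A
t=1: vr[A=1024/2501 C=0 H=0] → run C
t=2: vr[A=1024/2501 C=1024/1991 D=0 E=0 H=0] → run D
t=3: vr[A=1024/2501 C=1024/1991 D=1024/3121 E=0 H=0] → run E
t=4: vr[A=1024/2501 C=1024/1991 D=1024/3121 E=1 H=0] → run H
t=5: vr[A=1024/2501 C=1024/1991 D=1024/3121 E=1 H=1] → run D
t=6: vr[A=1024/2501 C=1024/1991 D=2048/3121 E=1 H=1] → run A
t=7: vr[A=2048/2501 C=1024/1991 D=2048/3121 E=1 H=1] → run C
t=8: vr[A=2048/2501 C=2048/1991 D=2048/3121 E=1 H=1] → run D
t=9: vr[A=2048/2501 C=2048/1991 D=3072/3121 E=1 H=1] → run A
t=10: vr[A=3072/2501 C=2048/1991 D=3072/3121 E=1 H=1] → run D
t=11: vr[A=3072/2501 C=2048/1991 D=4096/3121 E=1 H=1] → run E
t=12: vr[A=3072/2501 C=2048/1991 D=4096/3121 E=2 H=1] → run H
t=13: vr[A=3072/2501 C=2048/1991 D=4096/3121 E=2 H=2] → run C
t=14: vr[A=3072/2501 C=3072/1991 D=4096/3121 E=2 H=2] → run A
t=15: vr[A=4096/2501 C=3072/1991 D=4096/3121 E=2 H=2] → run D
t=16: vr[A=4096/2501 C=3072/1991 D=5120/3121 E=2 H=2] → run C
t=17: vr[A=4096/2501 D=5120/3121 E=2 H=2] → run A
t=18: vr[A=5120/2501 D=5120/3121 E=2 H=2] → run D
t=19: vr[A=5120/2501 E=2 H=2] → run E
t=20: vr[A=5120/2501 E=3 H=2] → run H
t=21: vr[A=5120/2501 E=3 H=3] → run A
t=22: vr[E=3 H=3] → run E
t=23: vr[E=4 H=3] → run H
t=24: vr[E=4] → run E
t=25: vr[E=5] → run E
t=26: (idle)
t=27: (idle)

completion order = C, D, A, H, E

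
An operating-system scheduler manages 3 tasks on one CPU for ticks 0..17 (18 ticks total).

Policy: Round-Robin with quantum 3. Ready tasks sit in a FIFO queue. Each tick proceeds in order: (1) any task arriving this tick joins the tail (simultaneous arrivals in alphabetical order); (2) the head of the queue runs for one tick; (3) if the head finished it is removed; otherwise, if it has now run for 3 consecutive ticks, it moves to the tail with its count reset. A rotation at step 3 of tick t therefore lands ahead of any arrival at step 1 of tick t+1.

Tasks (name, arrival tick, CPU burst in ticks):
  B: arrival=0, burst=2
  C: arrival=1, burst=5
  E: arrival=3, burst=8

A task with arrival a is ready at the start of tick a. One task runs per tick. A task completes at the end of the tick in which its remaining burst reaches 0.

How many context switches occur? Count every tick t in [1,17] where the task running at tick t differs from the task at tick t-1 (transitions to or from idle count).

context switches = 5

t=0: queue=[B] q_used=0 → run B
t=1: queue=[B,C] q_used=1 → run B
t=2: queue=[C] q_used=0 → run C
t=3: queue=[C,E] q_used=1 → run C
t=4: queue=[C,E] q_used=2 → run C
t=5: queue=[E,C] q_used=0 → run E
t=6: queue=[E,C] q_used=1 → run E
t=7: queue=[E,C] q_used=2 → run E
t=8: queue=[C,E] q_used=0 → run C
t=9: queue=[C,E] q_used=1 → run C
t=10: queue=[E] q_used=0 → run E
t=11: queue=[E] q_used=1 → run E
t=12: queue=[E] q_used=2 → run E
t=13: queue=[E] q_used=0 → run E
t=14: queue=[E] q_used=1 → run E
t=15: (idle)
t=16: (idle)
t=17: (idle)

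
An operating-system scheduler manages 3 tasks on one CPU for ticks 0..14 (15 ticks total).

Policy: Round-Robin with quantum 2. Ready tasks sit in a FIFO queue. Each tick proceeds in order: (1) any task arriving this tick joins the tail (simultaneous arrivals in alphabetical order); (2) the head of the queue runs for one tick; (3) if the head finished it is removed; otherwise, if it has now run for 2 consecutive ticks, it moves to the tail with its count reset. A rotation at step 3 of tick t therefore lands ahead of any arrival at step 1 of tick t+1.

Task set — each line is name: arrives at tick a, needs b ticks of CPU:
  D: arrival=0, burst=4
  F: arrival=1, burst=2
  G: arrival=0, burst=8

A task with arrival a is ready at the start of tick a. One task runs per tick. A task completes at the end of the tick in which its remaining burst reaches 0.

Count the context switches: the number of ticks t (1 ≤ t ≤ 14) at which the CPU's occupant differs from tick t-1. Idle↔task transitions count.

context switches = 5

t=0: queue=[D,G] q_used=0 → run D
t=1: queue=[D,G,F] q_used=1 → run D
t=2: queue=[G,F,D] q_used=0 → run G
t=3: queue=[G,F,D] q_used=1 → run G
t=4: queue=[F,D,G] q_used=0 → run F
t=5: queue=[F,D,G] q_used=1 → run F
t=6: queue=[D,G] q_used=0 → run D
t=7: queue=[D,G] q_used=1 → run D
t=8: queue=[G] q_used=0 → run G
t=9: queue=[G] q_used=1 → run G
t=10: queue=[G] q_used=0 → run G
t=11: queue=[G] q_used=1 → run G
t=12: queue=[G] q_used=0 → run G
t=13: queue=[G] q_used=1 → run G
t=14: (idle)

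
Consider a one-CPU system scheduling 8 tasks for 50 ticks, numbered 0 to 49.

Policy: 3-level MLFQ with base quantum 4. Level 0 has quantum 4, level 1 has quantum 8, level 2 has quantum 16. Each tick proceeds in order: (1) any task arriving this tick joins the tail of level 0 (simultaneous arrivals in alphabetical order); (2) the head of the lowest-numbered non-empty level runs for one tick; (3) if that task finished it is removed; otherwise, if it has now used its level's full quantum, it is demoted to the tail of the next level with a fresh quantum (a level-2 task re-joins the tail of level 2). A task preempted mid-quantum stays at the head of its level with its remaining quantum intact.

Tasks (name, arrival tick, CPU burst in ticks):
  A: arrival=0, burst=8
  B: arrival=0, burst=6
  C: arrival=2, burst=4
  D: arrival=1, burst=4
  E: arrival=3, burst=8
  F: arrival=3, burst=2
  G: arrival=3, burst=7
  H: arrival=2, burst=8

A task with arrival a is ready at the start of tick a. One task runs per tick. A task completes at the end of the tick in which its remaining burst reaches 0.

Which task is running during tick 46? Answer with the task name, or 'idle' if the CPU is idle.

running at tick 46 = G

t=0: L0/L1/L2 = AB/-/- → run A
t=1: L0/L1/L2 = ABD/-/- → run A
t=2: L0/L1/L2 = ABDCH/-/- → run A
t=3: L0/L1/L2 = ABDCHEFG/-/- → run A
t=4: L0/L1/L2 = BDCHEFG/A/- → run B
t=5: L0/L1/L2 = BDCHEFG/A/- → run B
t=6: L0/L1/L2 = BDCHEFG/A/- → run B
t=7: L0/L1/L2 = BDCHEFG/A/- → run B
t=8: L0/L1/L2 = DCHEFG/AB/- → run D
t=9: L0/L1/L2 = DCHEFG/AB/- → run D
t=10: L0/L1/L2 = DCHEFG/AB/- → run D
t=11: L0/L1/L2 = DCHEFG/AB/- → run D
t=12: L0/L1/L2 = CHEFG/AB/- → run C
t=13: L0/L1/L2 = CHEFG/AB/- → run C
t=14: L0/L1/L2 = CHEFG/AB/- → run C
t=15: L0/L1/L2 = CHEFG/AB/- → run C
t=16: L0/L1/L2 = HEFG/AB/- → run H
t=17: L0/L1/L2 = HEFG/AB/- → run H
t=18: L0/L1/L2 = HEFG/AB/- → run H
t=19: L0/L1/L2 = HEFG/AB/- → run H
t=20: L0/L1/L2 = EFG/ABH/- → run E
t=21: L0/L1/L2 = EFG/ABH/- → run E
t=22: L0/L1/L2 = EFG/ABH/- → run E
t=23: L0/L1/L2 = EFG/ABH/- → run E
t=24: L0/L1/L2 = FG/ABHE/- → run F
t=25: L0/L1/L2 = FG/ABHE/- → run F
t=26: L0/L1/L2 = G/ABHE/- → run G
t=27: L0/L1/L2 = G/ABHE/- → run G
t=28: L0/L1/L2 = G/ABHE/- → run G
t=29: L0/L1/L2 = G/ABHE/- → run G
t=30: L0/L1/L2 = -/ABHEG/- → run A
t=31: L0/L1/L2 = -/ABHEG/- → run A
t=32: L0/L1/L2 = -/ABHEG/- → run A
t=33: L0/L1/L2 = -/ABHEG/- → run A
t=34: L0/L1/L2 = -/BHEG/- → run B
t=35: L0/L1/L2 = -/BHEG/- → run B
t=36: L0/L1/L2 = -/HEG/- → run H
t=37: L0/L1/L2 = -/HEG/- → run H
t=38: L0/L1/L2 = -/HEG/- → run H
t=39: L0/L1/L2 = -/HEG/- → run H
t=40: L0/L1/L2 = -/EG/- → run E
t=41: L0/L1/L2 = -/EG/- → run E
t=42: L0/L1/L2 = -/EG/- → run E
t=43: L0/L1/L2 = -/EG/- → run E
t=44: L0/L1/L2 = -/G/- → run G
t=45: L0/L1/L2 = -/G/- → run G
t=46: L0/L1/L2 = -/G/- → run G
t=47: (idle)
t=48: (idle)
t=49: (idle)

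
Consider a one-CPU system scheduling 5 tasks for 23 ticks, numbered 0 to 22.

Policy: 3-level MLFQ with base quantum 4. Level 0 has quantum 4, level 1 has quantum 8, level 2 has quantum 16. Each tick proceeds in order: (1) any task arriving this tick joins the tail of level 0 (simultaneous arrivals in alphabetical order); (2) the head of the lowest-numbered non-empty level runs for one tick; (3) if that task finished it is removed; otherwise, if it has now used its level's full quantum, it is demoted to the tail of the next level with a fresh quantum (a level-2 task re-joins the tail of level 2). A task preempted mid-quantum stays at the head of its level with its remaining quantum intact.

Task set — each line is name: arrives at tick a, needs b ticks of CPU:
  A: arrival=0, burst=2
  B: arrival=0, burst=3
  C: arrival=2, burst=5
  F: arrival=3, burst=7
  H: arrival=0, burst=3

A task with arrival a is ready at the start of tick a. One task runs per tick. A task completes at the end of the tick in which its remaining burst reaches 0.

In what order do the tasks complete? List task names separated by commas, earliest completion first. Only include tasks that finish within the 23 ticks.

t=0: L0/L1/L2 = ABH/-/- → run A
t=1: L0/L1/L2 = ABH/-/- → run A
t=2: L0/L1/L2 = BHC/-/- → run B
t=3: L0/L1/L2 = BHCF/-/- → run B
t=4: L0/L1/L2 = BHCF/-/- → run B
t=5: L0/L1/L2 = HCF/-/- → run H
t=6: L0/L1/L2 = HCF/-/- → run H
t=7: L0/L1/L2 = HCF/-/- → run H
t=8: L0/L1/L2 = CF/-/- → run C
t=9: L0/L1/L2 = CF/-/- → run C
t=10: L0/L1/L2 = CF/-/- → run C
t=11: L0/L1/L2 = CF/-/- → run C
t=12: L0/L1/L2 = F/C/- → run F
t=13: L0/L1/L2 = F/C/- → run F
t=14: L0/L1/L2 = F/C/- → run F
t=15: L0/L1/L2 = F/C/- → run F
t=16: L0/L1/L2 = -/CF/- → run C
t=17: L0/L1/L2 = -/F/- → run F
t=18: L0/L1/L2 = -/F/- → run F
t=19: L0/L1/L2 = -/F/- → run F
t=20: (idle)
t=21: (idle)
t=22: (idle)

completion order = A, B, H, C, F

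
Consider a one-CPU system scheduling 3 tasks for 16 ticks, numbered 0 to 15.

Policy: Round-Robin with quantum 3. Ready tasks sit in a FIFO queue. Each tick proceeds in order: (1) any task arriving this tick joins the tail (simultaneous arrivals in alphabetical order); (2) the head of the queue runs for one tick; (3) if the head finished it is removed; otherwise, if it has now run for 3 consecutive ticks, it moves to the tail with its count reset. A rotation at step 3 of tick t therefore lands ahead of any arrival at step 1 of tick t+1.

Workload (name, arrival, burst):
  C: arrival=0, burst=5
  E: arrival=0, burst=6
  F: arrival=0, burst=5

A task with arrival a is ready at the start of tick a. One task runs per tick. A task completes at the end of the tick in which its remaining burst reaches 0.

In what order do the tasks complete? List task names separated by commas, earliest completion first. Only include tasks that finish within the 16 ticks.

t=0: queue=[C,E,F] q_used=0 → run C
t=1: queue=[C,E,F] q_used=1 → run C
t=2: queue=[C,E,F] q_used=2 → run C
t=3: queue=[E,F,C] q_used=0 → run E
t=4: queue=[E,F,C] q_used=1 → run E
t=5: queue=[E,F,C] q_used=2 → run E
t=6: queue=[F,C,E] q_used=0 → run F
t=7: queue=[F,C,E] q_used=1 → run F
t=8: queue=[F,C,E] q_used=2 → run F
t=9: queue=[C,E,F] q_used=0 → run C
t=10: queue=[C,E,F] q_used=1 → run C
t=11: queue=[E,F] q_used=0 → run E
t=12: queue=[E,F] q_used=1 → run E
t=13: queue=[E,F] q_used=2 → run E
t=14: queue=[F] q_used=0 → run F
t=15: queue=[F] q_used=1 → run F

completion order = C, E, F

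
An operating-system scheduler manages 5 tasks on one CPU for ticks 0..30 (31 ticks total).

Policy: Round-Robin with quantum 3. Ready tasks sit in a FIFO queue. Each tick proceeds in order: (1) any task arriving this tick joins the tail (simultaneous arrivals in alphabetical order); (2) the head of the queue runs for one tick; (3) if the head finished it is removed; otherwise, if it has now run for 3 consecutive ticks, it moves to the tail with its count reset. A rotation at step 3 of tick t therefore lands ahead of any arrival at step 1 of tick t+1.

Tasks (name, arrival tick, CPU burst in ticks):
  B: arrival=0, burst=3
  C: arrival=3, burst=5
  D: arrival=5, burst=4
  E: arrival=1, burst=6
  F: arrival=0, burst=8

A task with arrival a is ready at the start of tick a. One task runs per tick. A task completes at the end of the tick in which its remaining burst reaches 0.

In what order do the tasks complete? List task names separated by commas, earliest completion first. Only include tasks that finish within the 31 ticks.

t=0: queue=[B,F] q_used=0 → run B
t=1: queue=[B,F,E] q_used=1 → run B
t=2: queue=[B,F,E] q_used=2 → run B
t=3: queue=[F,E,C] q_used=0 → run F
t=4: queue=[F,E,C] q_used=1 → run F
t=5: queue=[F,E,C,D] q_used=2 → run F
t=6: queue=[E,C,D,F] q_used=0 → run E
t=7: queue=[E,C,D,F] q_used=1 → run E
t=8: queue=[E,C,D,F] q_used=2 → run E
t=9: queue=[C,D,F,E] q_used=0 → run C
t=10: queue=[C,D,F,E] q_used=1 → run C
t=11: queue=[C,D,F,E] q_used=2 → run C
t=12: queue=[D,F,E,C] q_used=0 → run D
t=13: queue=[D,F,E,C] q_used=1 → run D
t=14: queue=[D,F,E,C] q_used=2 → run D
t=15: queue=[F,E,C,D] q_used=0 → run F
t=16: queue=[F,E,C,D] q_used=1 → run F
t=17: queue=[F,E,C,D] q_used=2 → run F
t=18: queue=[E,C,D,F] q_used=0 → run E
t=19: queue=[E,C,D,F] q_used=1 → run E
t=20: queue=[E,C,D,F] q_used=2 → run E
t=21: queue=[C,D,F] q_used=0 → run C
t=22: queue=[C,D,F] q_used=1 → run C
t=23: queue=[D,F] q_used=0 → run D
t=24: queue=[F] q_used=0 → run F
t=25: queue=[F] q_used=1 → run F
t=26: (idle)
t=27: (idle)
t=28: (idle)
t=29: (idle)
t=30: (idle)

completion order = B, E, C, D, F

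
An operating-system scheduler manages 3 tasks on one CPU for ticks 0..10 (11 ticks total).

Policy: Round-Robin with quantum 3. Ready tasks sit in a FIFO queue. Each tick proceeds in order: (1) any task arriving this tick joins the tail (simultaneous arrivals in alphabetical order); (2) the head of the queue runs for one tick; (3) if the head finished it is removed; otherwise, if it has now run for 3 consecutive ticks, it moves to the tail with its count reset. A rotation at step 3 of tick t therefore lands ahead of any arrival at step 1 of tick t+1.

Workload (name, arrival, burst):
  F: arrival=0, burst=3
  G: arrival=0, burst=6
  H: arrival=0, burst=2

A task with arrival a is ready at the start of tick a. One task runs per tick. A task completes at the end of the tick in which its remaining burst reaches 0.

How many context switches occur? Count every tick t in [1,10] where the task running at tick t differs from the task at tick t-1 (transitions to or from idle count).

context switches = 3

t=0: queue=[F,G,H] q_used=0 → run F
t=1: queue=[F,G,H] q_used=1 → run F
t=2: queue=[F,G,H] q_used=2 → run F
t=3: queue=[G,H] q_used=0 → run G
t=4: queue=[G,H] q_used=1 → run G
t=5: queue=[G,H] q_used=2 → run G
t=6: queue=[H,G] q_used=0 → run H
t=7: queue=[H,G] q_used=1 → run H
t=8: queue=[G] q_used=0 → run G
t=9: queue=[G] q_used=1 → run G
t=10: queue=[G] q_used=2 → run G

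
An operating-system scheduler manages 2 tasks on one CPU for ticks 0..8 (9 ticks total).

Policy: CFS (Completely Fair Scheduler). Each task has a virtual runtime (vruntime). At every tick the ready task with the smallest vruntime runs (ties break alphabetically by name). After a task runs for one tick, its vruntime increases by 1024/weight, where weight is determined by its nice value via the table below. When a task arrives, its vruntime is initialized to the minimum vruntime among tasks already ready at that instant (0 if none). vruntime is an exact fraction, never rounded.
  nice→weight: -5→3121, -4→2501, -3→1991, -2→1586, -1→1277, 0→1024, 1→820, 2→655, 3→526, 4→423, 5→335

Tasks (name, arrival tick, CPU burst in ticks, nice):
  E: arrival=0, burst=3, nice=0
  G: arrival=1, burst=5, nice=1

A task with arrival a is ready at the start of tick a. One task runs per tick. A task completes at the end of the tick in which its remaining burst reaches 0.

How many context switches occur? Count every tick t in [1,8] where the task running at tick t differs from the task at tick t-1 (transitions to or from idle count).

context switches = 4

t=0: vr[E=0] → run E
t=1: vr[E=1 G=1] → run E
t=2: vr[E=2 G=1] → run G
t=3: vr[E=2 G=461/205] → run E
t=4: vr[G=461/205] → run G
t=5: vr[G=717/205] → run G
t=6: vr[G=973/205] → run G
t=7: vr[G=1229/205] → run G
t=8: (idle)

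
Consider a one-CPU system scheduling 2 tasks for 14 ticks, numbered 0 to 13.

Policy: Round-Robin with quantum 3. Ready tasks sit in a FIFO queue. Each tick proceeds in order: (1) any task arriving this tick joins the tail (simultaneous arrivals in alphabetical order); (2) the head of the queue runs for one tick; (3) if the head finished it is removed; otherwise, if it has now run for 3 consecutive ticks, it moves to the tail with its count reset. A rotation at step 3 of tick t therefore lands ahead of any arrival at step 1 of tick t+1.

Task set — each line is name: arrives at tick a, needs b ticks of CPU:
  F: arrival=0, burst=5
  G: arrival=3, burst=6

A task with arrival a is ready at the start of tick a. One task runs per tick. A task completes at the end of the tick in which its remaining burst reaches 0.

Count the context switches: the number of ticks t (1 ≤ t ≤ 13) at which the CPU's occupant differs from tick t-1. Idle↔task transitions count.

context switches = 2

t=0: queue=[F] q_used=0 → run F
t=1: queue=[F] q_used=1 → run F
t=2: queue=[F] q_used=2 → run F
t=3: queue=[F,G] q_used=0 → run F
t=4: queue=[F,G] q_used=1 → run F
t=5: queue=[G] q_used=0 → run G
t=6: queue=[G] q_used=1 → run G
t=7: queue=[G] q_used=2 → run G
t=8: queue=[G] q_used=0 → run G
t=9: queue=[G] q_used=1 → run G
t=10: queue=[G] q_used=2 → run G
t=11: (idle)
t=12: (idle)
t=13: (idle)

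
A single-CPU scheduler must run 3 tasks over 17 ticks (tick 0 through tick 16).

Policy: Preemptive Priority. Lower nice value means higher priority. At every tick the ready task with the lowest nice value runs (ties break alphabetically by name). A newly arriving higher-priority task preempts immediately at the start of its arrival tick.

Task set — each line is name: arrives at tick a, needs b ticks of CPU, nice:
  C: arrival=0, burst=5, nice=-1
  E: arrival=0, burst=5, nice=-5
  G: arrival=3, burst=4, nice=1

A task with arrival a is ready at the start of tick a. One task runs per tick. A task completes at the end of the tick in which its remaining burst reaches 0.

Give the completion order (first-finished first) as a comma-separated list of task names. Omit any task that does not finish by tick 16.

completion order = E, C, G

t=0: ready={C,E} → run E
t=1: ready={C,E} → run E
t=2: ready={C,E} → run E
t=3: ready={C,E,G} → run E
t=4: ready={C,E,G} → run E
t=5: ready={C,G} → run C
t=6: ready={C,G} → run C
t=7: ready={C,G} → run C
t=8: ready={C,G} → run C
t=9: ready={C,G} → run C
t=10: ready={G} → run G
t=11: ready={G} → run G
t=12: ready={G} → run G
t=13: ready={G} → run G
t=14: (idle)
t=15: (idle)
t=16: (idle)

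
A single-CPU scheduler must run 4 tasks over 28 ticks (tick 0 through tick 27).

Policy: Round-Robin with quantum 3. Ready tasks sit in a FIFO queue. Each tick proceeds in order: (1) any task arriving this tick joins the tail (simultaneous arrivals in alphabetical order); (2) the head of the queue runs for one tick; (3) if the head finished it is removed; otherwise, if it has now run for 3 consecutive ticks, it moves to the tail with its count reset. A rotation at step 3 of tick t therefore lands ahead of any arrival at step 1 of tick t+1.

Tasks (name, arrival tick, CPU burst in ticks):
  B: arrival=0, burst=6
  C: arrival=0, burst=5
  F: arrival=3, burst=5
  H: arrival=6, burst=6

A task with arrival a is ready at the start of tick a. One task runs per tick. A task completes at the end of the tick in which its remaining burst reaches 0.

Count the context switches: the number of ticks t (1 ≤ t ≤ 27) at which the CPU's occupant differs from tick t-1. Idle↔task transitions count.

t=0: queue=[B,C] q_used=0 → run B
t=1: queue=[B,C] q_used=1 → run B
t=2: queue=[B,C] q_used=2 → run B
t=3: queue=[C,B,F] q_used=0 → run C
t=4: queue=[C,B,F] q_used=1 → run C
t=5: queue=[C,B,F] q_used=2 → run C
t=6: queue=[B,F,C,H] q_used=0 → run B
t=7: queue=[B,F,C,H] q_used=1 → run B
t=8: queue=[B,F,C,H] q_used=2 → run B
t=9: queue=[F,C,H] q_used=0 → run F
t=10: queue=[F,C,H] q_used=1 → run F
t=11: queue=[F,C,H] q_used=2 → run F
t=12: queue=[C,H,F] q_used=0 → run C
t=13: queue=[C,H,F] q_used=1 → run C
t=14: queue=[H,F] q_used=0 → run H
t=15: queue=[H,F] q_used=1 → run H
t=16: queue=[H,F] q_used=2 → run H
t=17: queue=[F,H] q_used=0 → run F
t=18: queue=[F,H] q_used=1 → run F
t=19: queue=[H] q_used=0 → run H
t=20: queue=[H] q_used=1 → run H
t=21: queue=[H] q_used=2 → run H
t=22: (idle)
t=23: (idle)
t=24: (idle)
t=25: (idle)
t=26: (idle)
t=27: (idle)

context switches = 8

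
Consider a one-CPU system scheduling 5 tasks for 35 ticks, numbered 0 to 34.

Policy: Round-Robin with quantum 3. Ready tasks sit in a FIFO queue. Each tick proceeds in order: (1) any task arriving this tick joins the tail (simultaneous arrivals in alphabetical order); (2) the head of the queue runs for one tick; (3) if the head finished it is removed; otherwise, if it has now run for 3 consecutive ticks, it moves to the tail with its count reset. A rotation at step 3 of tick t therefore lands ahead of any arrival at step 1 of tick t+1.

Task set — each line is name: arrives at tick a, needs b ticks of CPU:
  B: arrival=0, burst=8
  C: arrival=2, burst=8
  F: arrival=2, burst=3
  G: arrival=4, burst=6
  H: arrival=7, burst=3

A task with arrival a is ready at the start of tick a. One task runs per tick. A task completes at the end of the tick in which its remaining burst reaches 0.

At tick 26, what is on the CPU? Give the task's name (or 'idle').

t=0: queue=[B] q_used=0 → run B
t=1: queue=[B] q_used=1 → run B
t=2: queue=[B,C,F] q_used=2 → run B
t=3: queue=[C,F,B] q_used=0 → run C
t=4: queue=[C,F,B,G] q_used=1 → run C
t=5: queue=[C,F,B,G] q_used=2 → run C
t=6: queue=[F,B,G,C] q_used=0 → run F
t=7: queue=[F,B,G,C,H] q_used=1 → run F
t=8: queue=[F,B,G,C,H] q_used=2 → run F
t=9: queue=[B,G,C,H] q_used=0 → run B
t=10: queue=[B,G,C,H] q_used=1 → run B
t=11: queue=[B,G,C,H] q_used=2 → run B
t=12: queue=[G,C,H,B] q_used=0 → run G
t=13: queue=[G,C,H,B] q_used=1 → run G
t=14: queue=[G,C,H,B] q_used=2 → run G
t=15: queue=[C,H,B,G] q_used=0 → run C
t=16: queue=[C,H,B,G] q_used=1 → run C
t=17: queue=[C,H,B,G] q_used=2 → run C
t=18: queue=[H,B,G,C] q_used=0 → run H
t=19: queue=[H,B,G,C] q_used=1 → run H
t=20: queue=[H,B,G,C] q_used=2 → run H
t=21: queue=[B,G,C] q_used=0 → run B
t=22: queue=[B,G,C] q_used=1 → run B
t=23: queue=[G,C] q_used=0 → run G
t=24: queue=[G,C] q_used=1 → run G
t=25: queue=[G,C] q_used=2 → run G
t=26: queue=[C] q_used=0 → run C
t=27: queue=[C] q_used=1 → run C
t=28: (idle)
t=29: (idle)
t=30: (idle)
t=31: (idle)
t=32: (idle)
t=33: (idle)
t=34: (idle)

running at tick 26 = C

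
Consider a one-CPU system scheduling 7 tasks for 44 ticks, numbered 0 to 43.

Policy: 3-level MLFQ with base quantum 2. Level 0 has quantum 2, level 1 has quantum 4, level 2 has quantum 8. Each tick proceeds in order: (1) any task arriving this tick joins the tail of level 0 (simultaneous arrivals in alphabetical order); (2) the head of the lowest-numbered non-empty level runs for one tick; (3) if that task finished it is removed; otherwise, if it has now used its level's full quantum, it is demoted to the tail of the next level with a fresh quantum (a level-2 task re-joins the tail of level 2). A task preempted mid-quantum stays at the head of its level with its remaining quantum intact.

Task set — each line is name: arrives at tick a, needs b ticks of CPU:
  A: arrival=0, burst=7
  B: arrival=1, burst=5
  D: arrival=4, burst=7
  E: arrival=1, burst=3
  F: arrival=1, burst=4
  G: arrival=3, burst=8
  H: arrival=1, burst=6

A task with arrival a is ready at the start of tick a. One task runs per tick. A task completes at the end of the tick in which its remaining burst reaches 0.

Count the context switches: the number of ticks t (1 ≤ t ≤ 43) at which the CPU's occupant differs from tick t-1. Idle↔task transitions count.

t=0: L0/L1/L2 = A/-/- → run A
t=1: L0/L1/L2 = ABEFH/-/- → run A
t=2: L0/L1/L2 = BEFH/A/- → run B
t=3: L0/L1/L2 = BEFHG/A/- → run B
t=4: L0/L1/L2 = EFHGD/AB/- → run E
t=5: L0/L1/L2 = EFHGD/AB/- → run E
t=6: L0/L1/L2 = FHGD/ABE/- → run F
t=7: L0/L1/L2 = FHGD/ABE/- → run F
t=8: L0/L1/L2 = HGD/ABEF/- → run H
t=9: L0/L1/L2 = HGD/ABEF/- → run H
t=10: L0/L1/L2 = GD/ABEFH/- → run G
t=11: L0/L1/L2 = GD/ABEFH/- → run G
t=12: L0/L1/L2 = D/ABEFHG/- → run D
t=13: L0/L1/L2 = D/ABEFHG/- → run D
t=14: L0/L1/L2 = -/ABEFHGD/- → run A
t=15: L0/L1/L2 = -/ABEFHGD/- → run A
t=16: L0/L1/L2 = -/ABEFHGD/- → run A
t=17: L0/L1/L2 = -/ABEFHGD/- → run A
t=18: L0/L1/L2 = -/BEFHGD/A → run B
t=19: L0/L1/L2 = -/BEFHGD/A → run B
t=20: L0/L1/L2 = -/BEFHGD/A → run B
t=21: L0/L1/L2 = -/EFHGD/A → run E
t=22: L0/L1/L2 = -/FHGD/A → run F
t=23: L0/L1/L2 = -/FHGD/A → run F
t=24: L0/L1/L2 = -/HGD/A → run H
t=25: L0/L1/L2 = -/HGD/A → run H
t=26: L0/L1/L2 = -/HGD/A → run H
t=27: L0/L1/L2 = -/HGD/A → run H
t=28: L0/L1/L2 = -/GD/A → run G
t=29: L0/L1/L2 = -/GD/A → run G
t=30: L0/L1/L2 = -/GD/A → run G
t=31: L0/L1/L2 = -/GD/A → run G
t=32: L0/L1/L2 = -/D/AG → run D
t=33: L0/L1/L2 = -/D/AG → run D
t=34: L0/L1/L2 = -/D/AG → run D
t=35: L0/L1/L2 = -/D/AG → run D
t=36: L0/L1/L2 = -/-/AGD → run A
t=37: L0/L1/L2 = -/-/GD → run G
t=38: L0/L1/L2 = -/-/GD → run G
t=39: L0/L1/L2 = -/-/D → run D
t=40: (idle)
t=41: (idle)
t=42: (idle)
t=43: (idle)

context switches = 17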